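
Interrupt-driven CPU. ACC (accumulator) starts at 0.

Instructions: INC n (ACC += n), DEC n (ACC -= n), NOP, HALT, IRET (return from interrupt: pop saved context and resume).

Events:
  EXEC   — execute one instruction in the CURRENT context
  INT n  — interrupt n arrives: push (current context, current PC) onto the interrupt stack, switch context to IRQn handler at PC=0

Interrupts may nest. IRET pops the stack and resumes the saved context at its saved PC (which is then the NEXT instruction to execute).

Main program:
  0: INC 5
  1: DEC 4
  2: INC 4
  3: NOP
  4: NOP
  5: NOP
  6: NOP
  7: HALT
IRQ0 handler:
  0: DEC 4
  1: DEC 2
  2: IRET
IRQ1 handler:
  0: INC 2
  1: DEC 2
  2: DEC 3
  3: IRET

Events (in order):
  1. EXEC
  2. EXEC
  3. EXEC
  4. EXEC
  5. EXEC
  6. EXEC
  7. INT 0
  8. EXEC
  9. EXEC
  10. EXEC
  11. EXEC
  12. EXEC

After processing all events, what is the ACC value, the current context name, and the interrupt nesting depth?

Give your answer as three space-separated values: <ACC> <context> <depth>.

Event 1 (EXEC): [MAIN] PC=0: INC 5 -> ACC=5
Event 2 (EXEC): [MAIN] PC=1: DEC 4 -> ACC=1
Event 3 (EXEC): [MAIN] PC=2: INC 4 -> ACC=5
Event 4 (EXEC): [MAIN] PC=3: NOP
Event 5 (EXEC): [MAIN] PC=4: NOP
Event 6 (EXEC): [MAIN] PC=5: NOP
Event 7 (INT 0): INT 0 arrives: push (MAIN, PC=6), enter IRQ0 at PC=0 (depth now 1)
Event 8 (EXEC): [IRQ0] PC=0: DEC 4 -> ACC=1
Event 9 (EXEC): [IRQ0] PC=1: DEC 2 -> ACC=-1
Event 10 (EXEC): [IRQ0] PC=2: IRET -> resume MAIN at PC=6 (depth now 0)
Event 11 (EXEC): [MAIN] PC=6: NOP
Event 12 (EXEC): [MAIN] PC=7: HALT

Answer: -1 MAIN 0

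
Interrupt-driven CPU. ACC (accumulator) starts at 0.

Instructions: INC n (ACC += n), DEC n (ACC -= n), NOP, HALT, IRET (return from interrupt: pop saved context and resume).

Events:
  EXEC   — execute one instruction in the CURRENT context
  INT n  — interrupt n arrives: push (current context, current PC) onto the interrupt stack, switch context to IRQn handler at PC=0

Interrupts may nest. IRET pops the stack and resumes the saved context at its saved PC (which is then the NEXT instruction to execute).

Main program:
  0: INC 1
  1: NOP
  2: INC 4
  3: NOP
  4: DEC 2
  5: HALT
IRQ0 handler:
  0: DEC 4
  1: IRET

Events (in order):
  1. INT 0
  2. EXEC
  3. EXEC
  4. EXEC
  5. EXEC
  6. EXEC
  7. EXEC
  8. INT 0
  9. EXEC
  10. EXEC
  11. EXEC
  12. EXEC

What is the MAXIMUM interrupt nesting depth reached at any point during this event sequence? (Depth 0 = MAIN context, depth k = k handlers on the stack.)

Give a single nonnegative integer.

Answer: 1

Derivation:
Event 1 (INT 0): INT 0 arrives: push (MAIN, PC=0), enter IRQ0 at PC=0 (depth now 1) [depth=1]
Event 2 (EXEC): [IRQ0] PC=0: DEC 4 -> ACC=-4 [depth=1]
Event 3 (EXEC): [IRQ0] PC=1: IRET -> resume MAIN at PC=0 (depth now 0) [depth=0]
Event 4 (EXEC): [MAIN] PC=0: INC 1 -> ACC=-3 [depth=0]
Event 5 (EXEC): [MAIN] PC=1: NOP [depth=0]
Event 6 (EXEC): [MAIN] PC=2: INC 4 -> ACC=1 [depth=0]
Event 7 (EXEC): [MAIN] PC=3: NOP [depth=0]
Event 8 (INT 0): INT 0 arrives: push (MAIN, PC=4), enter IRQ0 at PC=0 (depth now 1) [depth=1]
Event 9 (EXEC): [IRQ0] PC=0: DEC 4 -> ACC=-3 [depth=1]
Event 10 (EXEC): [IRQ0] PC=1: IRET -> resume MAIN at PC=4 (depth now 0) [depth=0]
Event 11 (EXEC): [MAIN] PC=4: DEC 2 -> ACC=-5 [depth=0]
Event 12 (EXEC): [MAIN] PC=5: HALT [depth=0]
Max depth observed: 1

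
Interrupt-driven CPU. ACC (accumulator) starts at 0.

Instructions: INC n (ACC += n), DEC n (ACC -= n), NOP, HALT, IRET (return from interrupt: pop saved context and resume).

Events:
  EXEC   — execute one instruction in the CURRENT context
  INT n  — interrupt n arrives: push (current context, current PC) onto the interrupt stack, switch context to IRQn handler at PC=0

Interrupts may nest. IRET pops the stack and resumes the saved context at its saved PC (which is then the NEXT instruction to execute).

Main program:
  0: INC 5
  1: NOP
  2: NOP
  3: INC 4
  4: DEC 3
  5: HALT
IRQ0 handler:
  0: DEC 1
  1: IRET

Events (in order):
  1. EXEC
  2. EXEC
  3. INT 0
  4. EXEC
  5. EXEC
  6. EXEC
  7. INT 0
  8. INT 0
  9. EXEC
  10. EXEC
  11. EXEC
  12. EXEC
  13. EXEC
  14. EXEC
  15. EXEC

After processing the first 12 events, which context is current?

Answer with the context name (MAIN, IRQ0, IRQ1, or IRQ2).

Event 1 (EXEC): [MAIN] PC=0: INC 5 -> ACC=5
Event 2 (EXEC): [MAIN] PC=1: NOP
Event 3 (INT 0): INT 0 arrives: push (MAIN, PC=2), enter IRQ0 at PC=0 (depth now 1)
Event 4 (EXEC): [IRQ0] PC=0: DEC 1 -> ACC=4
Event 5 (EXEC): [IRQ0] PC=1: IRET -> resume MAIN at PC=2 (depth now 0)
Event 6 (EXEC): [MAIN] PC=2: NOP
Event 7 (INT 0): INT 0 arrives: push (MAIN, PC=3), enter IRQ0 at PC=0 (depth now 1)
Event 8 (INT 0): INT 0 arrives: push (IRQ0, PC=0), enter IRQ0 at PC=0 (depth now 2)
Event 9 (EXEC): [IRQ0] PC=0: DEC 1 -> ACC=3
Event 10 (EXEC): [IRQ0] PC=1: IRET -> resume IRQ0 at PC=0 (depth now 1)
Event 11 (EXEC): [IRQ0] PC=0: DEC 1 -> ACC=2
Event 12 (EXEC): [IRQ0] PC=1: IRET -> resume MAIN at PC=3 (depth now 0)

Answer: MAIN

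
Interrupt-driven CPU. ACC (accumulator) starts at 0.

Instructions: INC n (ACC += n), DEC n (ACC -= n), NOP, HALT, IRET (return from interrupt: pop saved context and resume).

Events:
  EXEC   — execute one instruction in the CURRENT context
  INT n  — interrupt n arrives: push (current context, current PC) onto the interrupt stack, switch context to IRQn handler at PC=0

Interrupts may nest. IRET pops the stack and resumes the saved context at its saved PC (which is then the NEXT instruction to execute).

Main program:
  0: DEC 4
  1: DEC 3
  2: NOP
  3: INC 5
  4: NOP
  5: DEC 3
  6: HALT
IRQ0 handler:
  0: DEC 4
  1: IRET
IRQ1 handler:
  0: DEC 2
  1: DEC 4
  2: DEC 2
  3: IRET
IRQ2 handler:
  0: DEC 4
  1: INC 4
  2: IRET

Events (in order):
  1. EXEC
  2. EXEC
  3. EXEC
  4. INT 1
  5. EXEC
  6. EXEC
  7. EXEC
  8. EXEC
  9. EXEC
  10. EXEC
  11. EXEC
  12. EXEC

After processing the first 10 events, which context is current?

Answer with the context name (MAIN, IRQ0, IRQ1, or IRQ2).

Answer: MAIN

Derivation:
Event 1 (EXEC): [MAIN] PC=0: DEC 4 -> ACC=-4
Event 2 (EXEC): [MAIN] PC=1: DEC 3 -> ACC=-7
Event 3 (EXEC): [MAIN] PC=2: NOP
Event 4 (INT 1): INT 1 arrives: push (MAIN, PC=3), enter IRQ1 at PC=0 (depth now 1)
Event 5 (EXEC): [IRQ1] PC=0: DEC 2 -> ACC=-9
Event 6 (EXEC): [IRQ1] PC=1: DEC 4 -> ACC=-13
Event 7 (EXEC): [IRQ1] PC=2: DEC 2 -> ACC=-15
Event 8 (EXEC): [IRQ1] PC=3: IRET -> resume MAIN at PC=3 (depth now 0)
Event 9 (EXEC): [MAIN] PC=3: INC 5 -> ACC=-10
Event 10 (EXEC): [MAIN] PC=4: NOP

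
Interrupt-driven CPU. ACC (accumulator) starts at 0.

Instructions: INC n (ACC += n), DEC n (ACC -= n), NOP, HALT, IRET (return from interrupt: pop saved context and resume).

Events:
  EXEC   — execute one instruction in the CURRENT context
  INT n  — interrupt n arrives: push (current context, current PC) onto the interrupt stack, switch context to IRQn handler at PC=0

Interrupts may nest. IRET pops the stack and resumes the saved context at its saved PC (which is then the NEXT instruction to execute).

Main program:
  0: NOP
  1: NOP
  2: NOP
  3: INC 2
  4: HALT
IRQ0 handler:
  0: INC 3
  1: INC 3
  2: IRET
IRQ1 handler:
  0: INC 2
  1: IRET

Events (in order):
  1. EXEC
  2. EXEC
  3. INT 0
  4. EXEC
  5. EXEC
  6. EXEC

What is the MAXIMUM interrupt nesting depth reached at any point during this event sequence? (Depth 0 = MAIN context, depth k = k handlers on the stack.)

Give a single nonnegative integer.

Answer: 1

Derivation:
Event 1 (EXEC): [MAIN] PC=0: NOP [depth=0]
Event 2 (EXEC): [MAIN] PC=1: NOP [depth=0]
Event 3 (INT 0): INT 0 arrives: push (MAIN, PC=2), enter IRQ0 at PC=0 (depth now 1) [depth=1]
Event 4 (EXEC): [IRQ0] PC=0: INC 3 -> ACC=3 [depth=1]
Event 5 (EXEC): [IRQ0] PC=1: INC 3 -> ACC=6 [depth=1]
Event 6 (EXEC): [IRQ0] PC=2: IRET -> resume MAIN at PC=2 (depth now 0) [depth=0]
Max depth observed: 1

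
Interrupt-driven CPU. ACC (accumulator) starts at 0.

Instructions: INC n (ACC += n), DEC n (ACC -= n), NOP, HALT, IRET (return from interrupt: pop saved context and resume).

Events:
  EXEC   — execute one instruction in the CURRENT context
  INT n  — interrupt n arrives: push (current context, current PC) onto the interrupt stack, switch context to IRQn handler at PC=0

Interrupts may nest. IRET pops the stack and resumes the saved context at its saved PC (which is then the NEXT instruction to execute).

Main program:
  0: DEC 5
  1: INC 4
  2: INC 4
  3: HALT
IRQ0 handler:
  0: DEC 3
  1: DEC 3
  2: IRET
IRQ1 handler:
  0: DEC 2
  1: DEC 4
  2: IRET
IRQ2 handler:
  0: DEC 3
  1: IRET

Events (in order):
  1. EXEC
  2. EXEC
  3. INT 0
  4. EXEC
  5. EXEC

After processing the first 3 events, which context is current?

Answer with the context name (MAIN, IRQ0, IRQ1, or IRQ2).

Event 1 (EXEC): [MAIN] PC=0: DEC 5 -> ACC=-5
Event 2 (EXEC): [MAIN] PC=1: INC 4 -> ACC=-1
Event 3 (INT 0): INT 0 arrives: push (MAIN, PC=2), enter IRQ0 at PC=0 (depth now 1)

Answer: IRQ0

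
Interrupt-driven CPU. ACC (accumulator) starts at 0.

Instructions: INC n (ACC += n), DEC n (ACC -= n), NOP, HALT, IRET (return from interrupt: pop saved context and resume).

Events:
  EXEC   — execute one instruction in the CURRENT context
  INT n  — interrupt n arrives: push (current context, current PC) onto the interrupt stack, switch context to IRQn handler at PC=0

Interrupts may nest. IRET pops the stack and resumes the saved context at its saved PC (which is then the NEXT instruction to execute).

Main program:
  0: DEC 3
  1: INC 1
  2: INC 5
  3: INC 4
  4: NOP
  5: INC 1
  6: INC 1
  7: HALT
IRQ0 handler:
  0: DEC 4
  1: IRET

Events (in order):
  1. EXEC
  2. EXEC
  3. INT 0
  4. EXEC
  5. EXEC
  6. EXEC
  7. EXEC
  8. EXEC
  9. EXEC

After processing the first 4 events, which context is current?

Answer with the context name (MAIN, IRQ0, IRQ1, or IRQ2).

Event 1 (EXEC): [MAIN] PC=0: DEC 3 -> ACC=-3
Event 2 (EXEC): [MAIN] PC=1: INC 1 -> ACC=-2
Event 3 (INT 0): INT 0 arrives: push (MAIN, PC=2), enter IRQ0 at PC=0 (depth now 1)
Event 4 (EXEC): [IRQ0] PC=0: DEC 4 -> ACC=-6

Answer: IRQ0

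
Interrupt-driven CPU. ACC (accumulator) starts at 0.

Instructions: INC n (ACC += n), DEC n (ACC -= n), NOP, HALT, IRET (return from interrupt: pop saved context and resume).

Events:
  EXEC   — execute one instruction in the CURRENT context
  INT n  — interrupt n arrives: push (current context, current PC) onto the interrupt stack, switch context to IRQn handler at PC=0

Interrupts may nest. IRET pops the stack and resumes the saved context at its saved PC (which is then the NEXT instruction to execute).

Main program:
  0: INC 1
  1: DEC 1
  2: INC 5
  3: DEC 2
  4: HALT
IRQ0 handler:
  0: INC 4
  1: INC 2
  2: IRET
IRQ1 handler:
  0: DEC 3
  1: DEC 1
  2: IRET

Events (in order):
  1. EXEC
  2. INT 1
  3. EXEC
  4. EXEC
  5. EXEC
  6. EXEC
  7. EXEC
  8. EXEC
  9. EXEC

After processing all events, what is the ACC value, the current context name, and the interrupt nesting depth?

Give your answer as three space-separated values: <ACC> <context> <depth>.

Event 1 (EXEC): [MAIN] PC=0: INC 1 -> ACC=1
Event 2 (INT 1): INT 1 arrives: push (MAIN, PC=1), enter IRQ1 at PC=0 (depth now 1)
Event 3 (EXEC): [IRQ1] PC=0: DEC 3 -> ACC=-2
Event 4 (EXEC): [IRQ1] PC=1: DEC 1 -> ACC=-3
Event 5 (EXEC): [IRQ1] PC=2: IRET -> resume MAIN at PC=1 (depth now 0)
Event 6 (EXEC): [MAIN] PC=1: DEC 1 -> ACC=-4
Event 7 (EXEC): [MAIN] PC=2: INC 5 -> ACC=1
Event 8 (EXEC): [MAIN] PC=3: DEC 2 -> ACC=-1
Event 9 (EXEC): [MAIN] PC=4: HALT

Answer: -1 MAIN 0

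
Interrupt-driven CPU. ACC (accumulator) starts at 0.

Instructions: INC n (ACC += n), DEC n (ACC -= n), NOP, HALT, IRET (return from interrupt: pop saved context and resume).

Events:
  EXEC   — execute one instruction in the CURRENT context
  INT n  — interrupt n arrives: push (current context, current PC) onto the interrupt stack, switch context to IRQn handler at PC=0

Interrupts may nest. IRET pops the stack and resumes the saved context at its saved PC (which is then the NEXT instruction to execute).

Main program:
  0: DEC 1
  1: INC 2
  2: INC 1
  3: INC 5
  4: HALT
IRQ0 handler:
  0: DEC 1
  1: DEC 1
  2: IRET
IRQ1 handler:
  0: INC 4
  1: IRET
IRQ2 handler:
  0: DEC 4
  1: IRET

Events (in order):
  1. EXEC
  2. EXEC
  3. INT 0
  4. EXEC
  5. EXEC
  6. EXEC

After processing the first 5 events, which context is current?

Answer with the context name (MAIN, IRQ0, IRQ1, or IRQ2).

Event 1 (EXEC): [MAIN] PC=0: DEC 1 -> ACC=-1
Event 2 (EXEC): [MAIN] PC=1: INC 2 -> ACC=1
Event 3 (INT 0): INT 0 arrives: push (MAIN, PC=2), enter IRQ0 at PC=0 (depth now 1)
Event 4 (EXEC): [IRQ0] PC=0: DEC 1 -> ACC=0
Event 5 (EXEC): [IRQ0] PC=1: DEC 1 -> ACC=-1

Answer: IRQ0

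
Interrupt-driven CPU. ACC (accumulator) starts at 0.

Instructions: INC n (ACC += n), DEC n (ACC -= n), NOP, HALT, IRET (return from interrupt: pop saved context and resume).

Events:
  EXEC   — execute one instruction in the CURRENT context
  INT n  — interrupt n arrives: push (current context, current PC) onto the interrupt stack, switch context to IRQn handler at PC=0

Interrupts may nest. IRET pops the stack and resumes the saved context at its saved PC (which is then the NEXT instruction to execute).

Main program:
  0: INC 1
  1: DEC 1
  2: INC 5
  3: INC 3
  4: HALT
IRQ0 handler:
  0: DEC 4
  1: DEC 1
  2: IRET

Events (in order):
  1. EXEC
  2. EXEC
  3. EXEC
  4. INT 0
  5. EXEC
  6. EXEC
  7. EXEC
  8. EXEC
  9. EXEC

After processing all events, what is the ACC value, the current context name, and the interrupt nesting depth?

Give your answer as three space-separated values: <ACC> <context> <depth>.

Answer: 3 MAIN 0

Derivation:
Event 1 (EXEC): [MAIN] PC=0: INC 1 -> ACC=1
Event 2 (EXEC): [MAIN] PC=1: DEC 1 -> ACC=0
Event 3 (EXEC): [MAIN] PC=2: INC 5 -> ACC=5
Event 4 (INT 0): INT 0 arrives: push (MAIN, PC=3), enter IRQ0 at PC=0 (depth now 1)
Event 5 (EXEC): [IRQ0] PC=0: DEC 4 -> ACC=1
Event 6 (EXEC): [IRQ0] PC=1: DEC 1 -> ACC=0
Event 7 (EXEC): [IRQ0] PC=2: IRET -> resume MAIN at PC=3 (depth now 0)
Event 8 (EXEC): [MAIN] PC=3: INC 3 -> ACC=3
Event 9 (EXEC): [MAIN] PC=4: HALT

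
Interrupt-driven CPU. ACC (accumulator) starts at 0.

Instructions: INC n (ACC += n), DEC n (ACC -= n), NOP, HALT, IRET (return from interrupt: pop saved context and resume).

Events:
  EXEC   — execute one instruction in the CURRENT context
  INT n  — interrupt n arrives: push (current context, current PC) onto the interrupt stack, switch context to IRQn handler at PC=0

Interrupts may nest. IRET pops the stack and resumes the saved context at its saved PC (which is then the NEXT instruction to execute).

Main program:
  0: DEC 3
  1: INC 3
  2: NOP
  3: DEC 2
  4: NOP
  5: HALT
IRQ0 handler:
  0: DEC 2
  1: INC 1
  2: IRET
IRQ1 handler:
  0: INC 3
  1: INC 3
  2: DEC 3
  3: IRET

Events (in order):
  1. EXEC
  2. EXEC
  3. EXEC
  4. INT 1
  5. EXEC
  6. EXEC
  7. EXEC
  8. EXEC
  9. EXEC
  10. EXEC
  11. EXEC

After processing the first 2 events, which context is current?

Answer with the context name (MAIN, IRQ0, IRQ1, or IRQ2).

Answer: MAIN

Derivation:
Event 1 (EXEC): [MAIN] PC=0: DEC 3 -> ACC=-3
Event 2 (EXEC): [MAIN] PC=1: INC 3 -> ACC=0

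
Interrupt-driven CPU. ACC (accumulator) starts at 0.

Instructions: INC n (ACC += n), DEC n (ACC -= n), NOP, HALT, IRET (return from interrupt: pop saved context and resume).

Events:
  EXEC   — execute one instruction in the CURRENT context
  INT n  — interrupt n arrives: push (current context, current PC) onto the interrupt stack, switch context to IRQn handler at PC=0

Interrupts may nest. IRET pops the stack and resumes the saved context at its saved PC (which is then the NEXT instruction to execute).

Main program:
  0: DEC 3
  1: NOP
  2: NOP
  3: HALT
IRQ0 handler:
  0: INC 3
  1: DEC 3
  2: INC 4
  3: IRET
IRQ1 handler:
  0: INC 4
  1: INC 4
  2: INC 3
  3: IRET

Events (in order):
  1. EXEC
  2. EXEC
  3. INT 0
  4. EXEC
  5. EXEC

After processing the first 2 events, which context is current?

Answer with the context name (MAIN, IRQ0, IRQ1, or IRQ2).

Answer: MAIN

Derivation:
Event 1 (EXEC): [MAIN] PC=0: DEC 3 -> ACC=-3
Event 2 (EXEC): [MAIN] PC=1: NOP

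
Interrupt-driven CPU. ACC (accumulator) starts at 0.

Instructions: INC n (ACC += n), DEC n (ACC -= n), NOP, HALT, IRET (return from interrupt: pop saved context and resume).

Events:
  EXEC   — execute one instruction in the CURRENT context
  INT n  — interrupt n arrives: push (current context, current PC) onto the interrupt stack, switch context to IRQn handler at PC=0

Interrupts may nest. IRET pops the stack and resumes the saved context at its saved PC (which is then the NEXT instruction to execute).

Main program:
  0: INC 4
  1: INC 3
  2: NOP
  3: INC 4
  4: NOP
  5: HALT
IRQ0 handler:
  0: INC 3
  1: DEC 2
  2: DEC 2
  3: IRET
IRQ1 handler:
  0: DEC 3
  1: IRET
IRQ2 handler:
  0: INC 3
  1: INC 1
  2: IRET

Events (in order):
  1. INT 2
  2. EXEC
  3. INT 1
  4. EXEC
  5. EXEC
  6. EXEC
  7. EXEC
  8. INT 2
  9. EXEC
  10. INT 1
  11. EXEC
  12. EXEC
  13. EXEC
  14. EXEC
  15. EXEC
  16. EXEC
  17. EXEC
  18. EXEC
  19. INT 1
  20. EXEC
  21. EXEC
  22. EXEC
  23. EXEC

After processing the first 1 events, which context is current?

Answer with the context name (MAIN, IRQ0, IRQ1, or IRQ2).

Answer: IRQ2

Derivation:
Event 1 (INT 2): INT 2 arrives: push (MAIN, PC=0), enter IRQ2 at PC=0 (depth now 1)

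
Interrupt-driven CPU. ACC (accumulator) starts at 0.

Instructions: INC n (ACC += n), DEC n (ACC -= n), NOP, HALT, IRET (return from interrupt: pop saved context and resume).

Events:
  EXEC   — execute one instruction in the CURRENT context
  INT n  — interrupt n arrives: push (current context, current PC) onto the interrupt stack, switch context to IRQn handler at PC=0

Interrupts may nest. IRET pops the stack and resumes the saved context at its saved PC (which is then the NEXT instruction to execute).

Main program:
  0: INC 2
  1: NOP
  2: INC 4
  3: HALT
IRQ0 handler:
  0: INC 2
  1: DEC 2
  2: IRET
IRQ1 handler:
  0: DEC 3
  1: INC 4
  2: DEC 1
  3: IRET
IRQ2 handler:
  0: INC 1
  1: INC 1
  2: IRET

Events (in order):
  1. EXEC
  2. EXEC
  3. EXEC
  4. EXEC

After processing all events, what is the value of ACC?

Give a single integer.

Event 1 (EXEC): [MAIN] PC=0: INC 2 -> ACC=2
Event 2 (EXEC): [MAIN] PC=1: NOP
Event 3 (EXEC): [MAIN] PC=2: INC 4 -> ACC=6
Event 4 (EXEC): [MAIN] PC=3: HALT

Answer: 6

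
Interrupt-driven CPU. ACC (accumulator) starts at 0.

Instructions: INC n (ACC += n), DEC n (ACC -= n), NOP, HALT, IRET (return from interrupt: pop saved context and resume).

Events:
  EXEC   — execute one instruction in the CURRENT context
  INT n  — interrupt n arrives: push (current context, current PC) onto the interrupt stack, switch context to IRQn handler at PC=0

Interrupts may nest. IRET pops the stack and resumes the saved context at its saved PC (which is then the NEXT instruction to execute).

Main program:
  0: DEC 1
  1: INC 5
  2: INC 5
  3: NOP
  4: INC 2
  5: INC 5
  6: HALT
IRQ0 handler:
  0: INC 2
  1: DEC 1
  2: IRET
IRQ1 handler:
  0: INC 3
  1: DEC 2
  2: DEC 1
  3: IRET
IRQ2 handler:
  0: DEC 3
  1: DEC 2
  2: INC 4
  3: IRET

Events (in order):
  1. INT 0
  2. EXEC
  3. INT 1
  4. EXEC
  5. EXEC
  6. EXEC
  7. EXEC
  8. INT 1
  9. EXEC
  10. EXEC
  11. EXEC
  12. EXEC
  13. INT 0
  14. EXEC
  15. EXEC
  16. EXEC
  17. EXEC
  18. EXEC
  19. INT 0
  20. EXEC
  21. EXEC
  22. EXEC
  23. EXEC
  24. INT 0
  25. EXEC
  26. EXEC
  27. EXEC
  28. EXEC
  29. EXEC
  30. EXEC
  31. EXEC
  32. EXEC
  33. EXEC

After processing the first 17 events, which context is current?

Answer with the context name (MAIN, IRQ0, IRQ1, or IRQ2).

Event 1 (INT 0): INT 0 arrives: push (MAIN, PC=0), enter IRQ0 at PC=0 (depth now 1)
Event 2 (EXEC): [IRQ0] PC=0: INC 2 -> ACC=2
Event 3 (INT 1): INT 1 arrives: push (IRQ0, PC=1), enter IRQ1 at PC=0 (depth now 2)
Event 4 (EXEC): [IRQ1] PC=0: INC 3 -> ACC=5
Event 5 (EXEC): [IRQ1] PC=1: DEC 2 -> ACC=3
Event 6 (EXEC): [IRQ1] PC=2: DEC 1 -> ACC=2
Event 7 (EXEC): [IRQ1] PC=3: IRET -> resume IRQ0 at PC=1 (depth now 1)
Event 8 (INT 1): INT 1 arrives: push (IRQ0, PC=1), enter IRQ1 at PC=0 (depth now 2)
Event 9 (EXEC): [IRQ1] PC=0: INC 3 -> ACC=5
Event 10 (EXEC): [IRQ1] PC=1: DEC 2 -> ACC=3
Event 11 (EXEC): [IRQ1] PC=2: DEC 1 -> ACC=2
Event 12 (EXEC): [IRQ1] PC=3: IRET -> resume IRQ0 at PC=1 (depth now 1)
Event 13 (INT 0): INT 0 arrives: push (IRQ0, PC=1), enter IRQ0 at PC=0 (depth now 2)
Event 14 (EXEC): [IRQ0] PC=0: INC 2 -> ACC=4
Event 15 (EXEC): [IRQ0] PC=1: DEC 1 -> ACC=3
Event 16 (EXEC): [IRQ0] PC=2: IRET -> resume IRQ0 at PC=1 (depth now 1)
Event 17 (EXEC): [IRQ0] PC=1: DEC 1 -> ACC=2

Answer: IRQ0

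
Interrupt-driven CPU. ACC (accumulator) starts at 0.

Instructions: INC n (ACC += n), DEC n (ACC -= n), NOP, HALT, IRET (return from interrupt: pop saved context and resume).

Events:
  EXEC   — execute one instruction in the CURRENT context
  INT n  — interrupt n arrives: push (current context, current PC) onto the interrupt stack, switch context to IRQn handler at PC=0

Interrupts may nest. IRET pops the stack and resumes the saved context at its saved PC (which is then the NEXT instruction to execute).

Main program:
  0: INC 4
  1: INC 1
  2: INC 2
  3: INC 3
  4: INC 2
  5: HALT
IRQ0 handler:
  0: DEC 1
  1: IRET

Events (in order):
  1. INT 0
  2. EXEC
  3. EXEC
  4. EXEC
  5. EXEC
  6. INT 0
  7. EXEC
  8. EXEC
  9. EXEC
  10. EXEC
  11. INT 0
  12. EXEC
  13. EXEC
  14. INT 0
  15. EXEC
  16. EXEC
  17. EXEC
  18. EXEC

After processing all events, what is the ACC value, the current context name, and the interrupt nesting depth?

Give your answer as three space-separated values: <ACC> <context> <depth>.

Event 1 (INT 0): INT 0 arrives: push (MAIN, PC=0), enter IRQ0 at PC=0 (depth now 1)
Event 2 (EXEC): [IRQ0] PC=0: DEC 1 -> ACC=-1
Event 3 (EXEC): [IRQ0] PC=1: IRET -> resume MAIN at PC=0 (depth now 0)
Event 4 (EXEC): [MAIN] PC=0: INC 4 -> ACC=3
Event 5 (EXEC): [MAIN] PC=1: INC 1 -> ACC=4
Event 6 (INT 0): INT 0 arrives: push (MAIN, PC=2), enter IRQ0 at PC=0 (depth now 1)
Event 7 (EXEC): [IRQ0] PC=0: DEC 1 -> ACC=3
Event 8 (EXEC): [IRQ0] PC=1: IRET -> resume MAIN at PC=2 (depth now 0)
Event 9 (EXEC): [MAIN] PC=2: INC 2 -> ACC=5
Event 10 (EXEC): [MAIN] PC=3: INC 3 -> ACC=8
Event 11 (INT 0): INT 0 arrives: push (MAIN, PC=4), enter IRQ0 at PC=0 (depth now 1)
Event 12 (EXEC): [IRQ0] PC=0: DEC 1 -> ACC=7
Event 13 (EXEC): [IRQ0] PC=1: IRET -> resume MAIN at PC=4 (depth now 0)
Event 14 (INT 0): INT 0 arrives: push (MAIN, PC=4), enter IRQ0 at PC=0 (depth now 1)
Event 15 (EXEC): [IRQ0] PC=0: DEC 1 -> ACC=6
Event 16 (EXEC): [IRQ0] PC=1: IRET -> resume MAIN at PC=4 (depth now 0)
Event 17 (EXEC): [MAIN] PC=4: INC 2 -> ACC=8
Event 18 (EXEC): [MAIN] PC=5: HALT

Answer: 8 MAIN 0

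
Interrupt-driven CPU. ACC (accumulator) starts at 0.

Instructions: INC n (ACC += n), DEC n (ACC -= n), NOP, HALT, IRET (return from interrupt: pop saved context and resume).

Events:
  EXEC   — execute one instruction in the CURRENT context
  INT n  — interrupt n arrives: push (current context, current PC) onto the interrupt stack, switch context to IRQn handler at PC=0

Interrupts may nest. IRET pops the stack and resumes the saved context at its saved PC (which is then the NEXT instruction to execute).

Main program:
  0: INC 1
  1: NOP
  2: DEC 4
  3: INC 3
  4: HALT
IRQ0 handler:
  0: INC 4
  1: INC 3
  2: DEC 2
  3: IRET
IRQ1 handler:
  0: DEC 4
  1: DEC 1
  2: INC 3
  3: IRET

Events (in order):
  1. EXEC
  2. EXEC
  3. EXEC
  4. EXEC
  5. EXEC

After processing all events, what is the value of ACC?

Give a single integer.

Answer: 0

Derivation:
Event 1 (EXEC): [MAIN] PC=0: INC 1 -> ACC=1
Event 2 (EXEC): [MAIN] PC=1: NOP
Event 3 (EXEC): [MAIN] PC=2: DEC 4 -> ACC=-3
Event 4 (EXEC): [MAIN] PC=3: INC 3 -> ACC=0
Event 5 (EXEC): [MAIN] PC=4: HALT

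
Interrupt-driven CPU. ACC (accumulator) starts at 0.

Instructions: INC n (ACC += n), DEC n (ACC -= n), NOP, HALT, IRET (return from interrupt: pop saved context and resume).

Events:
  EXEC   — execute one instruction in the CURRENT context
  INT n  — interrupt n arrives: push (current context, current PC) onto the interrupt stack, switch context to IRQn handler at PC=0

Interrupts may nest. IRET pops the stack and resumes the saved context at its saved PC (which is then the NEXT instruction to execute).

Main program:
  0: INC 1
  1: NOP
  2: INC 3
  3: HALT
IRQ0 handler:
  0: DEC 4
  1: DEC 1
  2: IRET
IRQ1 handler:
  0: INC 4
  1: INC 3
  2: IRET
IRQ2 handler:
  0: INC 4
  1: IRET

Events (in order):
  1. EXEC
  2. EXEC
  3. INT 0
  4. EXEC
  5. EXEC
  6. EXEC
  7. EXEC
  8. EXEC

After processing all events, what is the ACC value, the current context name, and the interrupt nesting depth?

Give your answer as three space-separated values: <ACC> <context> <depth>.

Event 1 (EXEC): [MAIN] PC=0: INC 1 -> ACC=1
Event 2 (EXEC): [MAIN] PC=1: NOP
Event 3 (INT 0): INT 0 arrives: push (MAIN, PC=2), enter IRQ0 at PC=0 (depth now 1)
Event 4 (EXEC): [IRQ0] PC=0: DEC 4 -> ACC=-3
Event 5 (EXEC): [IRQ0] PC=1: DEC 1 -> ACC=-4
Event 6 (EXEC): [IRQ0] PC=2: IRET -> resume MAIN at PC=2 (depth now 0)
Event 7 (EXEC): [MAIN] PC=2: INC 3 -> ACC=-1
Event 8 (EXEC): [MAIN] PC=3: HALT

Answer: -1 MAIN 0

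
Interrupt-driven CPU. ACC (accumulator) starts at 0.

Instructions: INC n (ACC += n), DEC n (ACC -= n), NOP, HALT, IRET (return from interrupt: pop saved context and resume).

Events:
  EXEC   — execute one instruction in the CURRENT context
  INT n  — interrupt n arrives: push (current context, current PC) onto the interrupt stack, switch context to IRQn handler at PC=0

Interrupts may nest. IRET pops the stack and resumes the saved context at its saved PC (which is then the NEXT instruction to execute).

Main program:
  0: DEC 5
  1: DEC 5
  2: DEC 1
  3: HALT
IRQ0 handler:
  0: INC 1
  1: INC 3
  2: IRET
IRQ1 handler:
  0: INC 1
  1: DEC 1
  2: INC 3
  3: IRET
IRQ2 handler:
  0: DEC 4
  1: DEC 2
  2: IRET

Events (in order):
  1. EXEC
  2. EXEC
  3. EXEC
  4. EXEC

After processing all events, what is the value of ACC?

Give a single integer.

Event 1 (EXEC): [MAIN] PC=0: DEC 5 -> ACC=-5
Event 2 (EXEC): [MAIN] PC=1: DEC 5 -> ACC=-10
Event 3 (EXEC): [MAIN] PC=2: DEC 1 -> ACC=-11
Event 4 (EXEC): [MAIN] PC=3: HALT

Answer: -11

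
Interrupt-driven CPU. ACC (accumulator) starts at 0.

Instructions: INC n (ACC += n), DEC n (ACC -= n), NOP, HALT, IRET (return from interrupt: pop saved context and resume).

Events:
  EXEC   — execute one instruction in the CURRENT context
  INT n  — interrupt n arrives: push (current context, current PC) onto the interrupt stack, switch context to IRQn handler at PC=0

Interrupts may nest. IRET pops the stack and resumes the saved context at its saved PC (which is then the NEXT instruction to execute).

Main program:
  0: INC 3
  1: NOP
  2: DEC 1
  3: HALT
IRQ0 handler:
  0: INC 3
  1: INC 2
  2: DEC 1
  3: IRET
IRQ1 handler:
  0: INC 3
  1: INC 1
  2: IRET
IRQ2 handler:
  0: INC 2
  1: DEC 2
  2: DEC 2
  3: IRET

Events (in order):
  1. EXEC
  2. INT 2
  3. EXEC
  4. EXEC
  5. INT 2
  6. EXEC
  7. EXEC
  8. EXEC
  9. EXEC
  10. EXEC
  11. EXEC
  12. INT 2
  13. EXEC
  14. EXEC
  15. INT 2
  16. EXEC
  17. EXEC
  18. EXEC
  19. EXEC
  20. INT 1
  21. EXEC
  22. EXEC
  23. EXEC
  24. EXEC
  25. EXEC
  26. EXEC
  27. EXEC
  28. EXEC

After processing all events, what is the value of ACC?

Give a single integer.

Answer: -2

Derivation:
Event 1 (EXEC): [MAIN] PC=0: INC 3 -> ACC=3
Event 2 (INT 2): INT 2 arrives: push (MAIN, PC=1), enter IRQ2 at PC=0 (depth now 1)
Event 3 (EXEC): [IRQ2] PC=0: INC 2 -> ACC=5
Event 4 (EXEC): [IRQ2] PC=1: DEC 2 -> ACC=3
Event 5 (INT 2): INT 2 arrives: push (IRQ2, PC=2), enter IRQ2 at PC=0 (depth now 2)
Event 6 (EXEC): [IRQ2] PC=0: INC 2 -> ACC=5
Event 7 (EXEC): [IRQ2] PC=1: DEC 2 -> ACC=3
Event 8 (EXEC): [IRQ2] PC=2: DEC 2 -> ACC=1
Event 9 (EXEC): [IRQ2] PC=3: IRET -> resume IRQ2 at PC=2 (depth now 1)
Event 10 (EXEC): [IRQ2] PC=2: DEC 2 -> ACC=-1
Event 11 (EXEC): [IRQ2] PC=3: IRET -> resume MAIN at PC=1 (depth now 0)
Event 12 (INT 2): INT 2 arrives: push (MAIN, PC=1), enter IRQ2 at PC=0 (depth now 1)
Event 13 (EXEC): [IRQ2] PC=0: INC 2 -> ACC=1
Event 14 (EXEC): [IRQ2] PC=1: DEC 2 -> ACC=-1
Event 15 (INT 2): INT 2 arrives: push (IRQ2, PC=2), enter IRQ2 at PC=0 (depth now 2)
Event 16 (EXEC): [IRQ2] PC=0: INC 2 -> ACC=1
Event 17 (EXEC): [IRQ2] PC=1: DEC 2 -> ACC=-1
Event 18 (EXEC): [IRQ2] PC=2: DEC 2 -> ACC=-3
Event 19 (EXEC): [IRQ2] PC=3: IRET -> resume IRQ2 at PC=2 (depth now 1)
Event 20 (INT 1): INT 1 arrives: push (IRQ2, PC=2), enter IRQ1 at PC=0 (depth now 2)
Event 21 (EXEC): [IRQ1] PC=0: INC 3 -> ACC=0
Event 22 (EXEC): [IRQ1] PC=1: INC 1 -> ACC=1
Event 23 (EXEC): [IRQ1] PC=2: IRET -> resume IRQ2 at PC=2 (depth now 1)
Event 24 (EXEC): [IRQ2] PC=2: DEC 2 -> ACC=-1
Event 25 (EXEC): [IRQ2] PC=3: IRET -> resume MAIN at PC=1 (depth now 0)
Event 26 (EXEC): [MAIN] PC=1: NOP
Event 27 (EXEC): [MAIN] PC=2: DEC 1 -> ACC=-2
Event 28 (EXEC): [MAIN] PC=3: HALT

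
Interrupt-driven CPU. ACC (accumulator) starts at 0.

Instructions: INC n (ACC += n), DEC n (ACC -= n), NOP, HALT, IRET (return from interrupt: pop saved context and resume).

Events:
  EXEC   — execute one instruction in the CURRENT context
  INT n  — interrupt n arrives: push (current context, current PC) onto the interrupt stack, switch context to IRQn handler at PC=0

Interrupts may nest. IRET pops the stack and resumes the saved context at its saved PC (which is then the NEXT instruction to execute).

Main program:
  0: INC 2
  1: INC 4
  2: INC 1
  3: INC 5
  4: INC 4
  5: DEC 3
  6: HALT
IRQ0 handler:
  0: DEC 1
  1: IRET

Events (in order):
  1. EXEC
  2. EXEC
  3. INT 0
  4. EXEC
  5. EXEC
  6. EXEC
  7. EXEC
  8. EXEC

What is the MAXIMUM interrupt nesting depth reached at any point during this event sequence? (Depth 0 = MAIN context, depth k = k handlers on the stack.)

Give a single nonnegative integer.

Event 1 (EXEC): [MAIN] PC=0: INC 2 -> ACC=2 [depth=0]
Event 2 (EXEC): [MAIN] PC=1: INC 4 -> ACC=6 [depth=0]
Event 3 (INT 0): INT 0 arrives: push (MAIN, PC=2), enter IRQ0 at PC=0 (depth now 1) [depth=1]
Event 4 (EXEC): [IRQ0] PC=0: DEC 1 -> ACC=5 [depth=1]
Event 5 (EXEC): [IRQ0] PC=1: IRET -> resume MAIN at PC=2 (depth now 0) [depth=0]
Event 6 (EXEC): [MAIN] PC=2: INC 1 -> ACC=6 [depth=0]
Event 7 (EXEC): [MAIN] PC=3: INC 5 -> ACC=11 [depth=0]
Event 8 (EXEC): [MAIN] PC=4: INC 4 -> ACC=15 [depth=0]
Max depth observed: 1

Answer: 1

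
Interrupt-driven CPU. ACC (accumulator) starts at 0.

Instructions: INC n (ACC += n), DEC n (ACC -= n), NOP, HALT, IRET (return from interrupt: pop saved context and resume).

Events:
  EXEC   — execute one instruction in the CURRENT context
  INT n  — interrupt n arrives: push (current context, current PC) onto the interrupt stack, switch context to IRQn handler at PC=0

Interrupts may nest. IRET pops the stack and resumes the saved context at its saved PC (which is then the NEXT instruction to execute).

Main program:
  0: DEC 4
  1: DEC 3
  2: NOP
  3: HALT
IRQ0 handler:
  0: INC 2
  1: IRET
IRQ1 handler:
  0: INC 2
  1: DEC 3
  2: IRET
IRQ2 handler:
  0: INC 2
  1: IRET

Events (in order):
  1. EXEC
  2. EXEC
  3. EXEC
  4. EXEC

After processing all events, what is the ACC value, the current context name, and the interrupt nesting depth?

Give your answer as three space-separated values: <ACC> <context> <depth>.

Answer: -7 MAIN 0

Derivation:
Event 1 (EXEC): [MAIN] PC=0: DEC 4 -> ACC=-4
Event 2 (EXEC): [MAIN] PC=1: DEC 3 -> ACC=-7
Event 3 (EXEC): [MAIN] PC=2: NOP
Event 4 (EXEC): [MAIN] PC=3: HALT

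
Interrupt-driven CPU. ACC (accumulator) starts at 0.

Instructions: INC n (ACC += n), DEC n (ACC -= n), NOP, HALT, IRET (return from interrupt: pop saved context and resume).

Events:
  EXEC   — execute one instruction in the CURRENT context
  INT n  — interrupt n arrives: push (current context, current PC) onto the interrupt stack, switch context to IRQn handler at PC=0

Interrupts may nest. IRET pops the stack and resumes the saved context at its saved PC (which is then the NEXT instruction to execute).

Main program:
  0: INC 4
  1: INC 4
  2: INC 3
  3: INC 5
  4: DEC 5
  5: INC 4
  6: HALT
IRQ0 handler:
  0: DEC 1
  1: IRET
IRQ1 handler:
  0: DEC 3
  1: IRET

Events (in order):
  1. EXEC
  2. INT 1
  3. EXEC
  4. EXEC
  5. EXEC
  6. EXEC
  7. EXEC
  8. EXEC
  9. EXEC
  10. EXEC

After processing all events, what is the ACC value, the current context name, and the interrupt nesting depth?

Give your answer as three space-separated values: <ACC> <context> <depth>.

Event 1 (EXEC): [MAIN] PC=0: INC 4 -> ACC=4
Event 2 (INT 1): INT 1 arrives: push (MAIN, PC=1), enter IRQ1 at PC=0 (depth now 1)
Event 3 (EXEC): [IRQ1] PC=0: DEC 3 -> ACC=1
Event 4 (EXEC): [IRQ1] PC=1: IRET -> resume MAIN at PC=1 (depth now 0)
Event 5 (EXEC): [MAIN] PC=1: INC 4 -> ACC=5
Event 6 (EXEC): [MAIN] PC=2: INC 3 -> ACC=8
Event 7 (EXEC): [MAIN] PC=3: INC 5 -> ACC=13
Event 8 (EXEC): [MAIN] PC=4: DEC 5 -> ACC=8
Event 9 (EXEC): [MAIN] PC=5: INC 4 -> ACC=12
Event 10 (EXEC): [MAIN] PC=6: HALT

Answer: 12 MAIN 0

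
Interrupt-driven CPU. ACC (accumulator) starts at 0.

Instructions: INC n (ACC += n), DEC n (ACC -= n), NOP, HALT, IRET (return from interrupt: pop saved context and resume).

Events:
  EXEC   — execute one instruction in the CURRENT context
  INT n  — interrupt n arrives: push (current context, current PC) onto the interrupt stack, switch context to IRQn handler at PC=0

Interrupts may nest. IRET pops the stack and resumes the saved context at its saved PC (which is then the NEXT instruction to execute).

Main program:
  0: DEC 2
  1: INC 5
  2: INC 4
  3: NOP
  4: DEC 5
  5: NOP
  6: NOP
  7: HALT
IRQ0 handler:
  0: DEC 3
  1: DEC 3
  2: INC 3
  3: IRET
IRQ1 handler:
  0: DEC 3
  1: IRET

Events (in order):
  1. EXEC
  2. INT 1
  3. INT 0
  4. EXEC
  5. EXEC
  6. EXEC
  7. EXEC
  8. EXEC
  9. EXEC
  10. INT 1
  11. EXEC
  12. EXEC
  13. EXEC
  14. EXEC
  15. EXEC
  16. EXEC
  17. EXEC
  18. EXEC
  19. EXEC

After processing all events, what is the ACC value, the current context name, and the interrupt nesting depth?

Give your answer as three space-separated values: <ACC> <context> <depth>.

Event 1 (EXEC): [MAIN] PC=0: DEC 2 -> ACC=-2
Event 2 (INT 1): INT 1 arrives: push (MAIN, PC=1), enter IRQ1 at PC=0 (depth now 1)
Event 3 (INT 0): INT 0 arrives: push (IRQ1, PC=0), enter IRQ0 at PC=0 (depth now 2)
Event 4 (EXEC): [IRQ0] PC=0: DEC 3 -> ACC=-5
Event 5 (EXEC): [IRQ0] PC=1: DEC 3 -> ACC=-8
Event 6 (EXEC): [IRQ0] PC=2: INC 3 -> ACC=-5
Event 7 (EXEC): [IRQ0] PC=3: IRET -> resume IRQ1 at PC=0 (depth now 1)
Event 8 (EXEC): [IRQ1] PC=0: DEC 3 -> ACC=-8
Event 9 (EXEC): [IRQ1] PC=1: IRET -> resume MAIN at PC=1 (depth now 0)
Event 10 (INT 1): INT 1 arrives: push (MAIN, PC=1), enter IRQ1 at PC=0 (depth now 1)
Event 11 (EXEC): [IRQ1] PC=0: DEC 3 -> ACC=-11
Event 12 (EXEC): [IRQ1] PC=1: IRET -> resume MAIN at PC=1 (depth now 0)
Event 13 (EXEC): [MAIN] PC=1: INC 5 -> ACC=-6
Event 14 (EXEC): [MAIN] PC=2: INC 4 -> ACC=-2
Event 15 (EXEC): [MAIN] PC=3: NOP
Event 16 (EXEC): [MAIN] PC=4: DEC 5 -> ACC=-7
Event 17 (EXEC): [MAIN] PC=5: NOP
Event 18 (EXEC): [MAIN] PC=6: NOP
Event 19 (EXEC): [MAIN] PC=7: HALT

Answer: -7 MAIN 0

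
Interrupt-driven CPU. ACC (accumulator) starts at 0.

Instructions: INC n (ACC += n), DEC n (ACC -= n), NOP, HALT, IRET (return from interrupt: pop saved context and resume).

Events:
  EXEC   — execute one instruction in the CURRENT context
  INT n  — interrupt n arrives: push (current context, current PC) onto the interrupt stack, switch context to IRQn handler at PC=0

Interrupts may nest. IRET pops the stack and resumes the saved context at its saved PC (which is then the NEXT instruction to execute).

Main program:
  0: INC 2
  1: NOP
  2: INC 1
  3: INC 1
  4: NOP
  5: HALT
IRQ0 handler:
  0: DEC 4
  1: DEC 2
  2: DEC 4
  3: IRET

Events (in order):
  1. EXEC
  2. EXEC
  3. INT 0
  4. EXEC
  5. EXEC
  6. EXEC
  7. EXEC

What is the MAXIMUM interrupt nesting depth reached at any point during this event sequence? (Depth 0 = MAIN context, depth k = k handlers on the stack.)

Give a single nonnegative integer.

Answer: 1

Derivation:
Event 1 (EXEC): [MAIN] PC=0: INC 2 -> ACC=2 [depth=0]
Event 2 (EXEC): [MAIN] PC=1: NOP [depth=0]
Event 3 (INT 0): INT 0 arrives: push (MAIN, PC=2), enter IRQ0 at PC=0 (depth now 1) [depth=1]
Event 4 (EXEC): [IRQ0] PC=0: DEC 4 -> ACC=-2 [depth=1]
Event 5 (EXEC): [IRQ0] PC=1: DEC 2 -> ACC=-4 [depth=1]
Event 6 (EXEC): [IRQ0] PC=2: DEC 4 -> ACC=-8 [depth=1]
Event 7 (EXEC): [IRQ0] PC=3: IRET -> resume MAIN at PC=2 (depth now 0) [depth=0]
Max depth observed: 1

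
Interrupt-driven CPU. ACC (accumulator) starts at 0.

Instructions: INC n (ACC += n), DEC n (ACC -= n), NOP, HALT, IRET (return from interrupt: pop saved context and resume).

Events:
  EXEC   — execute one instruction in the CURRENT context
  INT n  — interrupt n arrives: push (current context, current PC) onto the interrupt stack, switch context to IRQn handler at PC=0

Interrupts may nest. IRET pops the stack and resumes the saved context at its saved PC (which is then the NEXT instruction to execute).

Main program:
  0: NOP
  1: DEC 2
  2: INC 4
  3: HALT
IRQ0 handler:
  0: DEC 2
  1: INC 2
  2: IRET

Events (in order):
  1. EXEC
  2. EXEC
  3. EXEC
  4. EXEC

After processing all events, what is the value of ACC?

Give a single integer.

Event 1 (EXEC): [MAIN] PC=0: NOP
Event 2 (EXEC): [MAIN] PC=1: DEC 2 -> ACC=-2
Event 3 (EXEC): [MAIN] PC=2: INC 4 -> ACC=2
Event 4 (EXEC): [MAIN] PC=3: HALT

Answer: 2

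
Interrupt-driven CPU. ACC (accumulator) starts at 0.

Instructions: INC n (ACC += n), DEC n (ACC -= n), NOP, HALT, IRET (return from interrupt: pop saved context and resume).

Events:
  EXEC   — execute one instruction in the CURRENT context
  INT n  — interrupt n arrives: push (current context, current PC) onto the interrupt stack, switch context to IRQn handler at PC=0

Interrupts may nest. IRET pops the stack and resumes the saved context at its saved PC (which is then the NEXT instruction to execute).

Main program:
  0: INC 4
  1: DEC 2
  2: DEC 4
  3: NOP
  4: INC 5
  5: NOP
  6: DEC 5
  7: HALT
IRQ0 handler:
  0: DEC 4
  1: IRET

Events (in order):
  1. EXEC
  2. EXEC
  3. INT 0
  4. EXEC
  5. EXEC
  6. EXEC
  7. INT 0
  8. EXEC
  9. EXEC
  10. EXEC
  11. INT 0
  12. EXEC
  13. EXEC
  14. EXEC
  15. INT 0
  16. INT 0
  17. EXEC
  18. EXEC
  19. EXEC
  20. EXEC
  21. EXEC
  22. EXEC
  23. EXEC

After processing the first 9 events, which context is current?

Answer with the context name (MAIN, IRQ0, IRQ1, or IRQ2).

Event 1 (EXEC): [MAIN] PC=0: INC 4 -> ACC=4
Event 2 (EXEC): [MAIN] PC=1: DEC 2 -> ACC=2
Event 3 (INT 0): INT 0 arrives: push (MAIN, PC=2), enter IRQ0 at PC=0 (depth now 1)
Event 4 (EXEC): [IRQ0] PC=0: DEC 4 -> ACC=-2
Event 5 (EXEC): [IRQ0] PC=1: IRET -> resume MAIN at PC=2 (depth now 0)
Event 6 (EXEC): [MAIN] PC=2: DEC 4 -> ACC=-6
Event 7 (INT 0): INT 0 arrives: push (MAIN, PC=3), enter IRQ0 at PC=0 (depth now 1)
Event 8 (EXEC): [IRQ0] PC=0: DEC 4 -> ACC=-10
Event 9 (EXEC): [IRQ0] PC=1: IRET -> resume MAIN at PC=3 (depth now 0)

Answer: MAIN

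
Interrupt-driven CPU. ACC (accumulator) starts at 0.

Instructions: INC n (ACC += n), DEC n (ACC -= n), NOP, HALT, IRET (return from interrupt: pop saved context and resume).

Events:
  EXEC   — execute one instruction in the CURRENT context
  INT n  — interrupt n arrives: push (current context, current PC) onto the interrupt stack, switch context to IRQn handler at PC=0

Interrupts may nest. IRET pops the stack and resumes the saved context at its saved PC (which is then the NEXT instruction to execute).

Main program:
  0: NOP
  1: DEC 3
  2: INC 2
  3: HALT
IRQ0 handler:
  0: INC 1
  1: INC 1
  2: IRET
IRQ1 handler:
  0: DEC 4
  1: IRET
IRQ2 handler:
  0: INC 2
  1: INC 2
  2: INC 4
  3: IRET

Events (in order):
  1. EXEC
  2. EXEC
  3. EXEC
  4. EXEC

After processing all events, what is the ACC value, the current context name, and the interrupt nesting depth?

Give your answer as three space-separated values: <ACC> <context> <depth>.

Event 1 (EXEC): [MAIN] PC=0: NOP
Event 2 (EXEC): [MAIN] PC=1: DEC 3 -> ACC=-3
Event 3 (EXEC): [MAIN] PC=2: INC 2 -> ACC=-1
Event 4 (EXEC): [MAIN] PC=3: HALT

Answer: -1 MAIN 0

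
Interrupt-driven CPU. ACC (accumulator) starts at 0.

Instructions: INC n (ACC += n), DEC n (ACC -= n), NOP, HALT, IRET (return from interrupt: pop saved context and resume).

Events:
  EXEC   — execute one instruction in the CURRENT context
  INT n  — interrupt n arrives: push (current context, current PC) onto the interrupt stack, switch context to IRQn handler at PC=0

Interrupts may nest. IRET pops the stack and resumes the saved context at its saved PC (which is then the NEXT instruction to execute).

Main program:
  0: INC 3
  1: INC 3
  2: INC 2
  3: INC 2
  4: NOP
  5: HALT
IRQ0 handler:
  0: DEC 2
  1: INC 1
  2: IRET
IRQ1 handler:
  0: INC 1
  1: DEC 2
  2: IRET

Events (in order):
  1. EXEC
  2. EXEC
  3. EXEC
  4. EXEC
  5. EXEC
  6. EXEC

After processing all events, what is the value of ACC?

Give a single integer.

Event 1 (EXEC): [MAIN] PC=0: INC 3 -> ACC=3
Event 2 (EXEC): [MAIN] PC=1: INC 3 -> ACC=6
Event 3 (EXEC): [MAIN] PC=2: INC 2 -> ACC=8
Event 4 (EXEC): [MAIN] PC=3: INC 2 -> ACC=10
Event 5 (EXEC): [MAIN] PC=4: NOP
Event 6 (EXEC): [MAIN] PC=5: HALT

Answer: 10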